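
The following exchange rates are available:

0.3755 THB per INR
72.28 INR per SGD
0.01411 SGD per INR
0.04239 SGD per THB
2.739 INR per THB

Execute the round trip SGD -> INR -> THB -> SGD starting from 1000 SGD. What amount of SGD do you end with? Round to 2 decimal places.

1000 SGD × 72.28 = 72280 INR
72280 INR × 0.3755 = 27141.14 THB
27141.14 THB × 0.04239 = 1150.5129246 SGD

1150.51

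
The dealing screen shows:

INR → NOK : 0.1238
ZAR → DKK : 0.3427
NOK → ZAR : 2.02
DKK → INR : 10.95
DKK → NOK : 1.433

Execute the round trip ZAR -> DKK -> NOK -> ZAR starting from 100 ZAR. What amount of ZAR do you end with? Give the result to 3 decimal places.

100 ZAR × 0.3427 = 34.27 DKK
34.27 DKK × 1.433 = 49.10891 NOK
49.10891 NOK × 2.02 = 99.1999982 ZAR

99.200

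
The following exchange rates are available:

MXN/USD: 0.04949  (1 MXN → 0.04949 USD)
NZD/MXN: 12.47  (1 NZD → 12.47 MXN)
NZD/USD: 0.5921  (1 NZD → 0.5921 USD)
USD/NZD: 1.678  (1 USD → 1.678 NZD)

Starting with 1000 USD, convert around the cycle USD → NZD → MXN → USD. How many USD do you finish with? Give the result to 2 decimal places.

1000 USD × 1.678 = 1678 NZD
1678 NZD × 12.47 = 20924.66 MXN
20924.66 MXN × 0.04949 = 1035.5614234 USD

1035.56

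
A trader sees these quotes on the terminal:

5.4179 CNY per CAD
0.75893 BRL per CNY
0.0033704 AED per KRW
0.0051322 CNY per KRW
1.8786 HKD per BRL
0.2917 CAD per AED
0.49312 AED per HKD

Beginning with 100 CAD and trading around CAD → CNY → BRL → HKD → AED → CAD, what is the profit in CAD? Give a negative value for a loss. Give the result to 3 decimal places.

11.111

100 CAD × 5.4179 = 541.79 CNY
541.79 CNY × 0.75893 = 411.1806847 BRL
411.1806847 BRL × 1.8786 = 772.44403427742 HKD
772.44403427742 HKD × 0.49312 = 380.9076021828813504 AED
380.9076021828813504 AED × 0.2917 = 111.11074755674648991168 CAD
Net change: 111.11074755674648991168 − 100 = 11.11074755674648991168 CAD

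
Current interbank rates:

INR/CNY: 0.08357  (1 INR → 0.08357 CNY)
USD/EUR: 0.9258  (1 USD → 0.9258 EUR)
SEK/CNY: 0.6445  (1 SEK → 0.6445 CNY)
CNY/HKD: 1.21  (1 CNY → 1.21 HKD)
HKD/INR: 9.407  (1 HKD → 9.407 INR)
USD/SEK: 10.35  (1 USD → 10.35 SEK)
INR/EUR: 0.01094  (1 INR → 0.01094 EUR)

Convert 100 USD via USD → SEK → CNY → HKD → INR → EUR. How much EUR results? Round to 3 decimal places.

83.065

100 USD × 10.35 = 1035 SEK
1035 SEK × 0.6445 = 667.0575 CNY
667.0575 CNY × 1.21 = 807.139575 HKD
807.139575 HKD × 9.407 = 7592.761982025 INR
7592.761982025 INR × 0.01094 = 83.0648160833535 EUR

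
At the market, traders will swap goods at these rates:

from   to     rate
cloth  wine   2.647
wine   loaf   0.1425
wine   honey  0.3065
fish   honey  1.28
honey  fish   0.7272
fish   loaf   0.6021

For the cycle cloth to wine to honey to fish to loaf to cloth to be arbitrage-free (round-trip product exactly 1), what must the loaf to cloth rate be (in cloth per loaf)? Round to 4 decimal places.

2.8151

Known legs of the cycle: 2.647 × 0.3065 × 0.7272 × 0.6021 = 0.35522777661516
For no arbitrage the full-cycle product must be 1, so the missing rate is 1 / 0.35522777661516 ≈ 2.815095.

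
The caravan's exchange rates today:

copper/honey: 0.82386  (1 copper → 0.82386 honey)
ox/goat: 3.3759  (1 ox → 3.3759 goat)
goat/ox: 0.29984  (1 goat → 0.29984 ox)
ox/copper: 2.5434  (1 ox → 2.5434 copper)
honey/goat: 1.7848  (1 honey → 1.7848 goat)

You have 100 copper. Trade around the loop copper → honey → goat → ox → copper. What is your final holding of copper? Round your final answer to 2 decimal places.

112.14

100 copper × 0.82386 = 82.386 honey
82.386 honey × 1.7848 = 147.0425328 goat
147.0425328 goat × 0.29984 = 44.089233034752 ox
44.089233034752 ox × 2.5434 = 112.1365553005882368 copper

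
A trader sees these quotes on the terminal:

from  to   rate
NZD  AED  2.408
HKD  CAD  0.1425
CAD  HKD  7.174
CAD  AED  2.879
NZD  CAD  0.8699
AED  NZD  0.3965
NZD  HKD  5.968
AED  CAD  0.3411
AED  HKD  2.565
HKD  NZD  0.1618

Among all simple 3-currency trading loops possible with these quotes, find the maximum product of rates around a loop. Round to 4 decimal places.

1.0523

CAD→AED→HKD→CAD: 2.879 × 2.565 × 0.1425 = 1.05231
CAD→HKD→NZD→CAD: 7.174 × 0.1618 × 0.8699 = 1.00974
NZD→AED→HKD→NZD: 2.408 × 2.565 × 0.1618 = 0.99936
CAD→AED→NZD→CAD: 2.879 × 0.3965 × 0.8699 = 0.99301
Maximum is CAD→AED→HKD→CAD at 1.0523; arbitrage exists.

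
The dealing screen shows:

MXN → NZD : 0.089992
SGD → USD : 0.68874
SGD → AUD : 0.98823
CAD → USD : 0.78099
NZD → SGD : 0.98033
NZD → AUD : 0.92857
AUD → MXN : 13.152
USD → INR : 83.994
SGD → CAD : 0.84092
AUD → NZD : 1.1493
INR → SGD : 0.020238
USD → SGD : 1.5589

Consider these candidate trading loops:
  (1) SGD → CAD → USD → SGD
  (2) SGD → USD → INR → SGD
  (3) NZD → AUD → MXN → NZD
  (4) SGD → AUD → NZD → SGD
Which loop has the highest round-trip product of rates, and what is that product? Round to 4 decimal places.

1.1708

(1) 0.84092 × 0.78099 × 1.5589 = 1.02381
(2) 0.68874 × 83.994 × 0.020238 = 1.17077
(3) 0.92857 × 13.152 × 0.089992 = 1.09903
(4) 0.98823 × 1.1493 × 0.98033 = 1.11343
Highest is cycle (2) at 1.1708 (>1, arbitrage).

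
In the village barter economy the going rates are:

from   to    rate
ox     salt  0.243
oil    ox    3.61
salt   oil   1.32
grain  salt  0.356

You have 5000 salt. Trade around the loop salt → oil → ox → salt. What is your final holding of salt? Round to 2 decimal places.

5789.72

5000 salt × 1.32 = 6600 oil
6600 oil × 3.61 = 23826 ox
23826 ox × 0.243 = 5789.718 salt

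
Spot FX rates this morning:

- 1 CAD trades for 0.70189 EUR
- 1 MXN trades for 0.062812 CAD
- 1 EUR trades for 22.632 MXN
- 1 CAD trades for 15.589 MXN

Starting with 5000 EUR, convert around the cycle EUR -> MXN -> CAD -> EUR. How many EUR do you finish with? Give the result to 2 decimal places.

5000 EUR × 22.632 = 113160 MXN
113160 MXN × 0.062812 = 7107.80592 CAD
7107.80592 CAD × 0.70189 = 4988.8978971888 EUR

4988.90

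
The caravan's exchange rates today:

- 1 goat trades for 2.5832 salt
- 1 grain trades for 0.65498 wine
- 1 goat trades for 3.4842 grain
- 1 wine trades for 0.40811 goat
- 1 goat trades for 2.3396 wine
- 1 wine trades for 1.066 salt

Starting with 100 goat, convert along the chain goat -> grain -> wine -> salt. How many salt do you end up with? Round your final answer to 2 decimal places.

100 goat × 3.4842 = 348.42 grain
348.42 grain × 0.65498 = 228.2081316 wine
228.2081316 wine × 1.066 = 243.2698682856 salt

243.27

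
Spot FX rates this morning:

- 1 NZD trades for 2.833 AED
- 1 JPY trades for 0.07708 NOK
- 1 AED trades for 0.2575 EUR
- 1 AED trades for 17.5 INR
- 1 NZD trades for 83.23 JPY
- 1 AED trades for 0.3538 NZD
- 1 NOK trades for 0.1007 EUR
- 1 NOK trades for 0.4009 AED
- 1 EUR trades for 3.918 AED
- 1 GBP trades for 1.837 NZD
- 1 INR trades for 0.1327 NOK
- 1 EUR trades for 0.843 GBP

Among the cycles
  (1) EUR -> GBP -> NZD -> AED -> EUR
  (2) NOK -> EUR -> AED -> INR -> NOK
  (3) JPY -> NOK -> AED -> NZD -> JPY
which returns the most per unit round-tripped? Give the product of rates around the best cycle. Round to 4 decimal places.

(1) 0.843 × 1.837 × 2.833 × 0.2575 = 1.12969
(2) 0.1007 × 3.918 × 17.5 × 0.1327 = 0.91623
(3) 0.07708 × 0.4009 × 0.3538 × 83.23 = 0.90995
Highest is cycle (1) at 1.1297 (>1, arbitrage).

1.1297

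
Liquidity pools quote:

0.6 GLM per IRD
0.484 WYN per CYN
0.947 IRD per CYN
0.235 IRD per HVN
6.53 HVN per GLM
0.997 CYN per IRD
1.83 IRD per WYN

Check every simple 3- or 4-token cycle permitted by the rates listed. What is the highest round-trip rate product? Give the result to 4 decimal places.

0.9207

HVN→IRD→GLM→HVN: 0.235 × 0.6 × 6.53 = 0.92073
WYN→IRD→CYN→WYN: 1.83 × 0.997 × 0.484 = 0.88306
Maximum is HVN→IRD→GLM→HVN at 0.9207; no arbitrage — every cycle loses value.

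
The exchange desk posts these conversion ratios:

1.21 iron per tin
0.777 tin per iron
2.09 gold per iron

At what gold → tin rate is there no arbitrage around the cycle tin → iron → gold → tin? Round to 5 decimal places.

Known legs of the cycle: 1.21 × 2.09 = 2.5289
For no arbitrage the full-cycle product must be 1, so the missing rate is 1 / 2.5289 ≈ 0.3954288.

0.39543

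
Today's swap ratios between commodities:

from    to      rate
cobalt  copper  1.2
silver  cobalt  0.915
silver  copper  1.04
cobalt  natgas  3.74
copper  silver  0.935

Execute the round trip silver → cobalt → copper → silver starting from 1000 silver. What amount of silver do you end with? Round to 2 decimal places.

1000 silver × 0.915 = 915 cobalt
915 cobalt × 1.2 = 1098 copper
1098 copper × 0.935 = 1026.63 silver

1026.63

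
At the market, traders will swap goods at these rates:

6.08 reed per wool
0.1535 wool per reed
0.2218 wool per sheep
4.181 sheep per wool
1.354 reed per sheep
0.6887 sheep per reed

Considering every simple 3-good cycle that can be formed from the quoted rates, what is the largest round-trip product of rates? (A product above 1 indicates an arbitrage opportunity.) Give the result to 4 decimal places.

0.9287

sheep→wool→reed→sheep: 0.2218 × 6.08 × 0.6887 = 0.92874
sheep→reed→wool→sheep: 1.354 × 0.1535 × 4.181 = 0.86897
Maximum is sheep→wool→reed→sheep at 0.9287; no arbitrage — every cycle loses value.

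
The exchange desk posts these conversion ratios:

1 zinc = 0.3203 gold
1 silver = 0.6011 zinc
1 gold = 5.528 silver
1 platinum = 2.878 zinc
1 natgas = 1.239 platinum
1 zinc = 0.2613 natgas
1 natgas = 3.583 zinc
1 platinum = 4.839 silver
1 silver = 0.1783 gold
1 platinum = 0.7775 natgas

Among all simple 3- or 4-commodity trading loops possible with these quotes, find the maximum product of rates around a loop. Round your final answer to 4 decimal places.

1.0643

zinc→gold→silver→zinc: 0.3203 × 5.528 × 0.6011 = 1.06432
natgas→platinum→silver→zinc→natgas: 1.239 × 4.839 × 0.6011 × 0.2613 = 0.94170
natgas→platinum→zinc→natgas: 1.239 × 2.878 × 0.2613 = 0.93175
Maximum is zinc→gold→silver→zinc at 1.0643; arbitrage exists.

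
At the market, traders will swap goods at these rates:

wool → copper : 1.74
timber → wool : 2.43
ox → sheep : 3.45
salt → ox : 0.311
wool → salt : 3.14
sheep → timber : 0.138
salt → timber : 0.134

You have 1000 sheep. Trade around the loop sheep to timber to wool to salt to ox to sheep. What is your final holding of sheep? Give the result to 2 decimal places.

1000 sheep × 0.138 = 138 timber
138 timber × 2.43 = 335.34 wool
335.34 wool × 3.14 = 1052.9676 salt
1052.9676 salt × 0.311 = 327.4729236 ox
327.4729236 ox × 3.45 = 1129.78158642 sheep

1129.78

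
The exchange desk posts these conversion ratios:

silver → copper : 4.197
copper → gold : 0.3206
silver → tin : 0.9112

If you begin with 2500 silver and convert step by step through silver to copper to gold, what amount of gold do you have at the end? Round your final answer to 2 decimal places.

3363.90

2500 silver × 4.197 = 10492.5 copper
10492.5 copper × 0.3206 = 3363.8955 gold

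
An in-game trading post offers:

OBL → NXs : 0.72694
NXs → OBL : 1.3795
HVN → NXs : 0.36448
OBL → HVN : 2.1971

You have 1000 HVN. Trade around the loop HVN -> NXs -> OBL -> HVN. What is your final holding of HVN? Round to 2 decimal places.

1000 HVN × 0.36448 = 364.48 NXs
364.48 NXs × 1.3795 = 502.80016 OBL
502.80016 OBL × 2.1971 = 1104.702231536 HVN

1104.70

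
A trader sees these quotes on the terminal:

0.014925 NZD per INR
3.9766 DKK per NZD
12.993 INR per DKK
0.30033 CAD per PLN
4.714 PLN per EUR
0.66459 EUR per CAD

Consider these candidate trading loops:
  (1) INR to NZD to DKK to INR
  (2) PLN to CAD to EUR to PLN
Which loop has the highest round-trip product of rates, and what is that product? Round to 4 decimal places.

(1) 0.014925 × 3.9766 × 12.993 = 0.77114
(2) 0.30033 × 0.66459 × 4.714 = 0.94090
Highest is cycle (2) at 0.9409 (≤1, no arbitrage).

0.9409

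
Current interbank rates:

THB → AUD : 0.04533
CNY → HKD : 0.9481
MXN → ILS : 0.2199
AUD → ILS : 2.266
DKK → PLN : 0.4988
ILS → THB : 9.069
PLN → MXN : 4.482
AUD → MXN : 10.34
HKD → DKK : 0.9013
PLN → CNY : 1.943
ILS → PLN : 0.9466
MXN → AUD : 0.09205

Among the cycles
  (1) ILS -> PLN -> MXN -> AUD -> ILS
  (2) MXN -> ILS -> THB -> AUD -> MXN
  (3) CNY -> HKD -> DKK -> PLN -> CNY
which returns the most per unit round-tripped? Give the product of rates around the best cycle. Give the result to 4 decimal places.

0.9347

(1) 0.9466 × 4.482 × 0.09205 × 2.266 = 0.88496
(2) 0.2199 × 9.069 × 0.04533 × 10.34 = 0.93474
(3) 0.9481 × 0.9013 × 0.4988 × 1.943 = 0.82818
Highest is cycle (2) at 0.9347 (≤1, no arbitrage).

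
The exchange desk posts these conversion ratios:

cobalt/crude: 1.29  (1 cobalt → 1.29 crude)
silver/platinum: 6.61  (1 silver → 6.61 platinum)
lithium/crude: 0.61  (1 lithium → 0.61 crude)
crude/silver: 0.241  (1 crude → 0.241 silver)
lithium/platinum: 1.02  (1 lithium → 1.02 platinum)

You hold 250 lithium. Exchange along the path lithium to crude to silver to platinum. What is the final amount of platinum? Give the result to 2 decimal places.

250 lithium × 0.61 = 152.5 crude
152.5 crude × 0.241 = 36.7525 silver
36.7525 silver × 6.61 = 242.934025 platinum

242.93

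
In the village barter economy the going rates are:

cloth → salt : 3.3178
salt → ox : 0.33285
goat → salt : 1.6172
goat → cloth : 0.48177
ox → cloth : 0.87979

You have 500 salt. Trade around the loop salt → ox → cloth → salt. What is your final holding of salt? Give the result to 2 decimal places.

500 salt × 0.33285 = 166.425 ox
166.425 ox × 0.87979 = 146.41905075 cloth
146.41905075 cloth × 3.3178 = 485.78912657835 salt

485.79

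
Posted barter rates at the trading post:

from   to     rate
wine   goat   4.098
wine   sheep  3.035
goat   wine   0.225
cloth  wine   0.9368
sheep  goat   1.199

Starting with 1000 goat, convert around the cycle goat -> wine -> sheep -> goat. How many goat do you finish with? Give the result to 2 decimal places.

1000 goat × 0.225 = 225 wine
225 wine × 3.035 = 682.875 sheep
682.875 sheep × 1.199 = 818.767125 goat

818.77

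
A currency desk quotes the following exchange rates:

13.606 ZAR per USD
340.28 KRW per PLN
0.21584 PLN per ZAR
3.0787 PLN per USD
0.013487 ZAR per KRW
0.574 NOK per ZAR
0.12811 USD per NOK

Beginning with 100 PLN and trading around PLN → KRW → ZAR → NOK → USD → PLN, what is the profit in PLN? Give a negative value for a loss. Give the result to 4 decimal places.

3.8996

100 PLN × 340.28 = 34028 KRW
34028 KRW × 0.013487 = 458.935636 ZAR
458.935636 ZAR × 0.574 = 263.429055064 NOK
263.429055064 NOK × 0.12811 = 33.74789624424904 USD
33.74789624424904 USD × 3.0787 = 103.899648167169519448 PLN
Net change: 103.899648167169519448 − 100 = 3.899648167169519448 PLN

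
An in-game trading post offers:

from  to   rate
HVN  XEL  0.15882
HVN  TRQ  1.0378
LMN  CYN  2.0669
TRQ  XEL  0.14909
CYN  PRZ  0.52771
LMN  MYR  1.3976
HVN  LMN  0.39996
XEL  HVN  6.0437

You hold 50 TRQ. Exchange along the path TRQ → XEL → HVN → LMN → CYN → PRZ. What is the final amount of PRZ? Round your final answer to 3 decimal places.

19.654

50 TRQ × 0.14909 = 7.4545 XEL
7.4545 XEL × 6.0437 = 45.05276165 HVN
45.05276165 HVN × 0.39996 = 18.019302549534 LMN
18.019302549534 LMN × 2.0669 = 37.2440964396318246 CYN
37.2440964396318246 CYN × 0.52771 = 19.654082132158110159666 PRZ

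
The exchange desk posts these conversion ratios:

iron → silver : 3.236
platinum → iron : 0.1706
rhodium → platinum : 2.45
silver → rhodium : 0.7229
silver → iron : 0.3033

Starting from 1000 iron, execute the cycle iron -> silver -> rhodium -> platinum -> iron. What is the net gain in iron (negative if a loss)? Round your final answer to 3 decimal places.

-22.241

1000 iron × 3.236 = 3236 silver
3236 silver × 0.7229 = 2339.3044 rhodium
2339.3044 rhodium × 2.45 = 5731.29578 platinum
5731.29578 platinum × 0.1706 = 977.759060068 iron
Net change: 977.759060068 − 1000 = -22.240939932 iron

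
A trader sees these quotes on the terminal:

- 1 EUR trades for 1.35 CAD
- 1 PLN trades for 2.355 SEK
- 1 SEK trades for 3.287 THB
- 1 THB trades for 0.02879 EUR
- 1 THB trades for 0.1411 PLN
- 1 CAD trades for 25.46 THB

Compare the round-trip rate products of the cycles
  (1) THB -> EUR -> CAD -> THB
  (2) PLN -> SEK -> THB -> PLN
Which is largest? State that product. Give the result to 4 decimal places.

(1) 0.02879 × 1.35 × 25.46 = 0.98954
(2) 2.355 × 3.287 × 0.1411 = 1.09224
Highest is cycle (2) at 1.0922 (>1, arbitrage).

1.0922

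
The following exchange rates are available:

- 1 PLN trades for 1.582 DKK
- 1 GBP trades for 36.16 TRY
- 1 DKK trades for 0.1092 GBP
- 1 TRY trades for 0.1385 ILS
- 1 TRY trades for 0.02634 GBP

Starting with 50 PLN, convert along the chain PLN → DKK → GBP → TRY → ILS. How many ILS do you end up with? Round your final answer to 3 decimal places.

43.259

50 PLN × 1.582 = 79.1 DKK
79.1 DKK × 0.1092 = 8.63772 GBP
8.63772 GBP × 36.16 = 312.3399552 TRY
312.3399552 TRY × 0.1385 = 43.2590837952 ILS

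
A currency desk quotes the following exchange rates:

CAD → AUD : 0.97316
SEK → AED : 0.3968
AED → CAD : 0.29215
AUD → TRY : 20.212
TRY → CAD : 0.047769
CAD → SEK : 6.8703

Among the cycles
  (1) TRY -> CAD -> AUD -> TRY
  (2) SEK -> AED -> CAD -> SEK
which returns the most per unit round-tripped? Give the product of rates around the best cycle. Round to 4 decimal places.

0.9396

(1) 0.047769 × 0.97316 × 20.212 = 0.93959
(2) 0.3968 × 0.29215 × 6.8703 = 0.79644
Highest is cycle (1) at 0.9396 (≤1, no arbitrage).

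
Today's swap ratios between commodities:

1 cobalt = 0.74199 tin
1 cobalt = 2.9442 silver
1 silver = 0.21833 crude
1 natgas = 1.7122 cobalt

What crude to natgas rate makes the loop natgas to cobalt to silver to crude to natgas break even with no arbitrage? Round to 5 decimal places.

Known legs of the cycle: 1.7122 × 2.9442 × 0.21833 = 1.1006144638692
For no arbitrage the full-cycle product must be 1, so the missing rate is 1 / 1.1006144638692 ≈ 0.9085834.

0.90858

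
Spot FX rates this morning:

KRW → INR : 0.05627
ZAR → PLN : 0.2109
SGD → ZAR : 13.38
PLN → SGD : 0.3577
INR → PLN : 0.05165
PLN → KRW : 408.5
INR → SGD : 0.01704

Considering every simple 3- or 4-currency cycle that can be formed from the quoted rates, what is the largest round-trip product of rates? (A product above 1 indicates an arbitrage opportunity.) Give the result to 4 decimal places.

KRW→INR→PLN→KRW: 0.05627 × 0.05165 × 408.5 = 1.18724
SGD→ZAR→PLN→SGD: 13.38 × 0.2109 × 0.3577 = 1.00937
Maximum is KRW→INR→PLN→KRW at 1.1872; arbitrage exists.

1.1872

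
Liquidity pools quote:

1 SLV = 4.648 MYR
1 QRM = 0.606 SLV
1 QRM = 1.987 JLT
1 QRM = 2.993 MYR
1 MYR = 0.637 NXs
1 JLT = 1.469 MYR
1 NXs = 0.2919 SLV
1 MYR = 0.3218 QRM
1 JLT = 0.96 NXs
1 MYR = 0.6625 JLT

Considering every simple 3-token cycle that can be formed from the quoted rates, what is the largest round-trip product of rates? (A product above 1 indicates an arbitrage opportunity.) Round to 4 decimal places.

MYR→QRM→JLT→MYR: 0.3218 × 1.987 × 1.469 = 0.93930
MYR→QRM→SLV→MYR: 0.3218 × 0.606 × 4.648 = 0.90641
MYR→NXs→SLV→MYR: 0.637 × 0.2919 × 4.648 = 0.86425
Maximum is MYR→QRM→JLT→MYR at 0.9393; no arbitrage — every cycle loses value.

0.9393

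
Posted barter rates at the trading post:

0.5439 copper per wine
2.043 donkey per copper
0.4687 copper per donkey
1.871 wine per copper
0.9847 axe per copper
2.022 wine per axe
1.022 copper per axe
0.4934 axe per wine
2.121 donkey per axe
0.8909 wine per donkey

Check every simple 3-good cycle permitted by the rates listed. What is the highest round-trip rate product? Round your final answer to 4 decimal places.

copper→axe→wine→copper: 0.9847 × 2.022 × 0.5439 = 1.08294
donkey→wine→copper→donkey: 0.8909 × 0.5439 × 2.043 = 0.98996
donkey→copper→axe→donkey: 0.4687 × 0.9847 × 2.121 = 0.97890
copper→wine→axe→copper: 1.871 × 0.4934 × 1.022 = 0.94346
donkey→wine→axe→donkey: 0.8909 × 0.4934 × 2.121 = 0.93233
Maximum is copper→axe→wine→copper at 1.0829; arbitrage exists.

1.0829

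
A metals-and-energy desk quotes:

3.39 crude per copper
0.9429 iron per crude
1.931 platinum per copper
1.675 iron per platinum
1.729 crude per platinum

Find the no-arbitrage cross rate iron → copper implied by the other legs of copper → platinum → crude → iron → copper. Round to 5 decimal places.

0.31766

Known legs of the cycle: 1.931 × 1.729 × 0.9429 = 3.1480592871
For no arbitrage the full-cycle product must be 1, so the missing rate is 1 / 3.1480592871 ≈ 0.3176560.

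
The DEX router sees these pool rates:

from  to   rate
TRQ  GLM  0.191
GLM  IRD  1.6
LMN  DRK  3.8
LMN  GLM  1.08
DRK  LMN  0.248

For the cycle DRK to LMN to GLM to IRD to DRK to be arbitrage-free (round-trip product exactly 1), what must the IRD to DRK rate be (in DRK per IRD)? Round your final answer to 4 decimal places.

Known legs of the cycle: 0.248 × 1.08 × 1.6 = 0.428544
For no arbitrage the full-cycle product must be 1, so the missing rate is 1 / 0.428544 ≈ 2.333483.

2.3335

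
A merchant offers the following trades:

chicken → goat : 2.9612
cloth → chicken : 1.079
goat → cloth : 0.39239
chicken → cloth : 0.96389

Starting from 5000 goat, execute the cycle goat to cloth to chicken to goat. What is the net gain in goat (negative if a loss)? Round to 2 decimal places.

1268.69

5000 goat × 0.39239 = 1961.95 cloth
1961.95 cloth × 1.079 = 2116.94405 chicken
2116.94405 chicken × 2.9612 = 6268.69472086 goat
Net change: 6268.69472086 − 5000 = 1268.69472086 goat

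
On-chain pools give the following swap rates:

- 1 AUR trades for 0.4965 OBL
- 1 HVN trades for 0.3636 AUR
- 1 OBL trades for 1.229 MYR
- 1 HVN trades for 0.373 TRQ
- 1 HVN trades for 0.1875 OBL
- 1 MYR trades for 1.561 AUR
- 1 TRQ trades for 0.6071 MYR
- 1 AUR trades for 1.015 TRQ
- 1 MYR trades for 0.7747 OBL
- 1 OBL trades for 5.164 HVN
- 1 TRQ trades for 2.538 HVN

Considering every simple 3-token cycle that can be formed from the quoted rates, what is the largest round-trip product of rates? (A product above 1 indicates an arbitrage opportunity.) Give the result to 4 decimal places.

0.9619

TRQ→MYR→AUR→TRQ: 0.6071 × 1.561 × 1.015 = 0.96190
OBL→MYR→AUR→OBL: 1.229 × 1.561 × 0.4965 = 0.95252
TRQ→HVN→AUR→TRQ: 2.538 × 0.3636 × 1.015 = 0.93666
OBL→HVN→AUR→OBL: 5.164 × 0.3636 × 0.4965 = 0.93224
Maximum is TRQ→MYR→AUR→TRQ at 0.9619; no arbitrage — every cycle loses value.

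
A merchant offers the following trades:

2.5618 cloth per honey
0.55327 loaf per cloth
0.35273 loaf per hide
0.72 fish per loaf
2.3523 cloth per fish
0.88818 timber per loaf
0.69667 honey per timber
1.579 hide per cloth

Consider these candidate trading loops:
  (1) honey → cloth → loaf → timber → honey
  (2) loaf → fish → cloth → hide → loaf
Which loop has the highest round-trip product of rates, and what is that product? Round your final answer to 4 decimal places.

(1) 2.5618 × 0.55327 × 0.88818 × 0.69667 = 0.87702
(2) 0.72 × 2.3523 × 1.579 × 0.35273 = 0.94330
Highest is cycle (2) at 0.9433 (≤1, no arbitrage).

0.9433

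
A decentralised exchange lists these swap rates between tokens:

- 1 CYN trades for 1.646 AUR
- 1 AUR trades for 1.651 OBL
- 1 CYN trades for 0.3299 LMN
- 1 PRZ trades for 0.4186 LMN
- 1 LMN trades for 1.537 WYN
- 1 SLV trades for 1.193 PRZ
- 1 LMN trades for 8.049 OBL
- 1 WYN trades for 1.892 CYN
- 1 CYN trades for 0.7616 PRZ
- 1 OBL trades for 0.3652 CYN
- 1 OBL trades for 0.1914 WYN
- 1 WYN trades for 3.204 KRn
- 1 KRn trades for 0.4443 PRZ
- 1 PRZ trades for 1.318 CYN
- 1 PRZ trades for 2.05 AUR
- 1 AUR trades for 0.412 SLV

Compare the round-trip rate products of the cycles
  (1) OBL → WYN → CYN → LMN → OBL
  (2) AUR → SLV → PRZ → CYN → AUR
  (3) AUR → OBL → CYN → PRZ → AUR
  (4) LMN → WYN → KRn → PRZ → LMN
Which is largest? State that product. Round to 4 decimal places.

(1) 0.1914 × 1.892 × 0.3299 × 8.049 = 0.96158
(2) 0.412 × 1.193 × 1.318 × 1.646 = 1.06631
(3) 1.651 × 0.3652 × 0.7616 × 2.05 = 0.94137
(4) 1.537 × 3.204 × 0.4443 × 0.4186 = 0.91589
Highest is cycle (2) at 1.0663 (>1, arbitrage).

1.0663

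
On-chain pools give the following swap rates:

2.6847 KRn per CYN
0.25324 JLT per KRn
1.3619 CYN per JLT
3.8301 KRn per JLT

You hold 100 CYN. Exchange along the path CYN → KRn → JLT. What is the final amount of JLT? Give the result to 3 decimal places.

67.987

100 CYN × 2.6847 = 268.47 KRn
268.47 KRn × 0.25324 = 67.9873428 JLT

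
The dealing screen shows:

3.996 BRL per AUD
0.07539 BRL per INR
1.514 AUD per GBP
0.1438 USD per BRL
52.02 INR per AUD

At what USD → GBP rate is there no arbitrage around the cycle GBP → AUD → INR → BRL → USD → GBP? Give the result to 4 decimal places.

1.1712

Known legs of the cycle: 1.514 × 52.02 × 0.07539 × 0.1438 = 0.85382497165896
For no arbitrage the full-cycle product must be 1, so the missing rate is 1 / 0.85382497165896 ≈ 1.171200.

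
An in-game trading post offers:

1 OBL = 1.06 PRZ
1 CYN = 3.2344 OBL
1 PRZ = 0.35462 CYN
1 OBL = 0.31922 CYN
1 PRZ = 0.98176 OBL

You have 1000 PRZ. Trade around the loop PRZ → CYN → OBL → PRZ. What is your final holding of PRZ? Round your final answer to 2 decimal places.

1000 PRZ × 0.35462 = 354.62 CYN
354.62 CYN × 3.2344 = 1146.982928 OBL
1146.982928 OBL × 1.06 = 1215.80190368 PRZ

1215.80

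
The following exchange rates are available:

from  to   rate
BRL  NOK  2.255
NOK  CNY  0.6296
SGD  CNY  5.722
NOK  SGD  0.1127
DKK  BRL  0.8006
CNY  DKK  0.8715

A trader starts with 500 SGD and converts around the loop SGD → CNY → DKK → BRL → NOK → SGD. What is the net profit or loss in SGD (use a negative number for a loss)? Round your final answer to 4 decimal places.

7.3075

500 SGD × 5.722 = 2861 CNY
2861 CNY × 0.8715 = 2493.3615 DKK
2493.3615 DKK × 0.8006 = 1996.1852169 BRL
1996.1852169 BRL × 2.255 = 4501.3976641095 NOK
4501.3976641095 NOK × 0.1127 = 507.30751674514065 SGD
Net change: 507.30751674514065 − 500 = 7.30751674514065 SGD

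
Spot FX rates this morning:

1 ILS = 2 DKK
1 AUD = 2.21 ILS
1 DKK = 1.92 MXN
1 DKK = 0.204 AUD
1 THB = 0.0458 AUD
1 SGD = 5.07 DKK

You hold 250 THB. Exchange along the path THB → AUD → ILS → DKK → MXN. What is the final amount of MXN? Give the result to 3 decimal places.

250 THB × 0.0458 = 11.45 AUD
11.45 AUD × 2.21 = 25.3045 ILS
25.3045 ILS × 2 = 50.609 DKK
50.609 DKK × 1.92 = 97.16928 MXN

97.169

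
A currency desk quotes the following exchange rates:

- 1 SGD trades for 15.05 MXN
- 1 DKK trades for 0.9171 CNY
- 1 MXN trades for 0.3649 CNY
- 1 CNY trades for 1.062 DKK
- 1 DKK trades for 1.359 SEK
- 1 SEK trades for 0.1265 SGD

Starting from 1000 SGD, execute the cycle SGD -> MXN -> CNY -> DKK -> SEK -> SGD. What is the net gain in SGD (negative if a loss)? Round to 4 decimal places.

2.6396

1000 SGD × 15.05 = 15050 MXN
15050 MXN × 0.3649 = 5491.745 CNY
5491.745 CNY × 1.062 = 5832.23319 DKK
5832.23319 DKK × 1.359 = 7926.00490521 SEK
7926.00490521 SEK × 0.1265 = 1002.639620509065 SGD
Net change: 1002.639620509065 − 1000 = 2.639620509065 SGD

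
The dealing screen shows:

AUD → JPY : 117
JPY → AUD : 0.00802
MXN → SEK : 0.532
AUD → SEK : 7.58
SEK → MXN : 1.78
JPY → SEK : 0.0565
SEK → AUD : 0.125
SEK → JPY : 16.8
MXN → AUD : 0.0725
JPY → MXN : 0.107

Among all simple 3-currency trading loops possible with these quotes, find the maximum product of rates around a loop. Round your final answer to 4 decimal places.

1.0213

AUD→SEK→JPY→AUD: 7.58 × 16.8 × 0.00802 = 1.02130
MXN→AUD→SEK→MXN: 0.0725 × 7.58 × 1.78 = 0.97820
MXN→SEK→JPY→MXN: 0.532 × 16.8 × 0.107 = 0.95632
MXN→AUD→JPY→MXN: 0.0725 × 117 × 0.107 = 0.90763
AUD→JPY→SEK→AUD: 117 × 0.0565 × 0.125 = 0.82631
Maximum is AUD→SEK→JPY→AUD at 1.0213; arbitrage exists.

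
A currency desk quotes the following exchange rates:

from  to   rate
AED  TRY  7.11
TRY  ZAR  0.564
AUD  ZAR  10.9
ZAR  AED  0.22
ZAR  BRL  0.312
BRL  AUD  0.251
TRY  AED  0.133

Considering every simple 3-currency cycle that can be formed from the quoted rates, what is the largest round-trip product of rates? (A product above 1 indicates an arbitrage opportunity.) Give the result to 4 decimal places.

ZAR→AED→TRY→ZAR: 0.22 × 7.11 × 0.564 = 0.88221
ZAR→BRL→AUD→ZAR: 0.312 × 0.251 × 10.9 = 0.85360
Maximum is ZAR→AED→TRY→ZAR at 0.8822; no arbitrage — every cycle loses value.

0.8822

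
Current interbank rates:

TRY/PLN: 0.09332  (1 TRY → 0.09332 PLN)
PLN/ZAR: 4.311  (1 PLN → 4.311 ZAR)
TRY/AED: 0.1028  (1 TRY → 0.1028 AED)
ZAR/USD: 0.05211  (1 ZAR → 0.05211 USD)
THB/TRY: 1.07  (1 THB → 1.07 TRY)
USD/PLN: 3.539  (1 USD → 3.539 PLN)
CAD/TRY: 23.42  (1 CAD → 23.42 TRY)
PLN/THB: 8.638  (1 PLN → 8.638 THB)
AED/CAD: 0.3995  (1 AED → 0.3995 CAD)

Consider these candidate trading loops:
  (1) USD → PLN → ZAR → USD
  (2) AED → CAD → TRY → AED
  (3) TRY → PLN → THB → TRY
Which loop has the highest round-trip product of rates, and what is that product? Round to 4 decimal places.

(1) 3.539 × 4.311 × 0.05211 = 0.79502
(2) 0.3995 × 23.42 × 0.1028 = 0.96183
(3) 0.09332 × 8.638 × 1.07 = 0.86253
Highest is cycle (2) at 0.9618 (≤1, no arbitrage).

0.9618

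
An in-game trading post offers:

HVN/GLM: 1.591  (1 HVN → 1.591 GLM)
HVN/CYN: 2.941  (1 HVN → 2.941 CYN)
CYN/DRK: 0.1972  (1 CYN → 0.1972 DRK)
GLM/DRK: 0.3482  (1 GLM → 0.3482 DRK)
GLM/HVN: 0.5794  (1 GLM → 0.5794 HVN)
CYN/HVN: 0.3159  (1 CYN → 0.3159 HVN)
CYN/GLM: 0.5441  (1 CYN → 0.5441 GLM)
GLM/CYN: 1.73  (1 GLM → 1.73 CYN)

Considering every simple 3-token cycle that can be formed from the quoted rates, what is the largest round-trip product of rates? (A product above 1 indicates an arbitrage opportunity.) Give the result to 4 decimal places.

0.9272

CYN→GLM→HVN→CYN: 0.5441 × 0.5794 × 2.941 = 0.92715
CYN→HVN→GLM→CYN: 0.3159 × 1.591 × 1.73 = 0.86949
Maximum is CYN→GLM→HVN→CYN at 0.9272; no arbitrage — every cycle loses value.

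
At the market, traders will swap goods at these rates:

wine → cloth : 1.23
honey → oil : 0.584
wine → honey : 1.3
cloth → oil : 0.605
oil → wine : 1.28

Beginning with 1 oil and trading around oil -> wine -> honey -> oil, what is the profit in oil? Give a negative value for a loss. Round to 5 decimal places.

-0.02822

1 oil × 1.28 = 1.28 wine
1.28 wine × 1.3 = 1.664 honey
1.664 honey × 0.584 = 0.971776 oil
Net change: 0.971776 − 1 = -0.028224 oil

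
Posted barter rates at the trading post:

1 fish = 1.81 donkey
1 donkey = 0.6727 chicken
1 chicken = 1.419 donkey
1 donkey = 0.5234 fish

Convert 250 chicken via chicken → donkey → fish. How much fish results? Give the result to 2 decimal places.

250 chicken × 1.419 = 354.75 donkey
354.75 donkey × 0.5234 = 185.67615 fish

185.68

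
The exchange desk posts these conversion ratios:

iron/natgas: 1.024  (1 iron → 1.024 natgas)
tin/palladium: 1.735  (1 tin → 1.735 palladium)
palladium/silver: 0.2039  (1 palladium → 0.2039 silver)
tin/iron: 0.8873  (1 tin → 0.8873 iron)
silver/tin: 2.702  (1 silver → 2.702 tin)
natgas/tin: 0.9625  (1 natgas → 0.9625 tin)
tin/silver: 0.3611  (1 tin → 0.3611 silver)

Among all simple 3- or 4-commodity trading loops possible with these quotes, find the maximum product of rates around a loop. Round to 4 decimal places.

silver→tin→palladium→silver: 2.702 × 1.735 × 0.2039 = 0.95588
natgas→tin→iron→natgas: 0.9625 × 0.8873 × 1.024 = 0.87452
Maximum is silver→tin→palladium→silver at 0.9559; no arbitrage — every cycle loses value.

0.9559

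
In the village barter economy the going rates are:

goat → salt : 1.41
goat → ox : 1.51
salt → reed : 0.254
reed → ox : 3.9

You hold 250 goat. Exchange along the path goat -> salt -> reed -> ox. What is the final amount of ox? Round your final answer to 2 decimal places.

349.19

250 goat × 1.41 = 352.5 salt
352.5 salt × 0.254 = 89.535 reed
89.535 reed × 3.9 = 349.1865 ox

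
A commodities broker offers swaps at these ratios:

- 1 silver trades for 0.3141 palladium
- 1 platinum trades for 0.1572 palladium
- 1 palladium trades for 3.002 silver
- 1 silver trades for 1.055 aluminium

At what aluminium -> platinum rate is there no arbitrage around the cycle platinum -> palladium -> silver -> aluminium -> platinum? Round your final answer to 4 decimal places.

2.0086

Known legs of the cycle: 0.1572 × 3.002 × 1.055 = 0.497869692
For no arbitrage the full-cycle product must be 1, so the missing rate is 1 / 0.497869692 ≈ 2.008558.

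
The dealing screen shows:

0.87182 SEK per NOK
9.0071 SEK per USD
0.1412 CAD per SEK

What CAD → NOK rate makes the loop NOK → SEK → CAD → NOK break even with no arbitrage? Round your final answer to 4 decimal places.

8.1234

Known legs of the cycle: 0.87182 × 0.1412 = 0.123100984
For no arbitrage the full-cycle product must be 1, so the missing rate is 1 / 0.123100984 ≈ 8.123412.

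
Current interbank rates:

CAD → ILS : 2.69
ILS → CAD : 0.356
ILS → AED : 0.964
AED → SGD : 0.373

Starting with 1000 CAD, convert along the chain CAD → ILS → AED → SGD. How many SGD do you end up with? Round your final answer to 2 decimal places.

967.25

1000 CAD × 2.69 = 2690 ILS
2690 ILS × 0.964 = 2593.16 AED
2593.16 AED × 0.373 = 967.24868 SGD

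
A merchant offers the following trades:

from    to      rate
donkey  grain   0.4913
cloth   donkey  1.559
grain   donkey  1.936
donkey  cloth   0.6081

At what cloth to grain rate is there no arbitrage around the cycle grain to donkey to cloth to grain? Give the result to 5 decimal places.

0.84941

Known legs of the cycle: 1.936 × 0.6081 = 1.1772816
For no arbitrage the full-cycle product must be 1, so the missing rate is 1 / 1.1772816 ≈ 0.8494144.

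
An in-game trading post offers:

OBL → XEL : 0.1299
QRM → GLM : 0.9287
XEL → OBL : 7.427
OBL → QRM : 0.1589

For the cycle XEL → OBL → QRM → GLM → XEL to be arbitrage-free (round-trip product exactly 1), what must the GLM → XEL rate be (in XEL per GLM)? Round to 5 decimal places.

0.91240

Known legs of the cycle: 7.427 × 0.1589 × 0.9287 = 1.09600558361
For no arbitrage the full-cycle product must be 1, so the missing rate is 1 / 1.09600558361 ≈ 0.9124041.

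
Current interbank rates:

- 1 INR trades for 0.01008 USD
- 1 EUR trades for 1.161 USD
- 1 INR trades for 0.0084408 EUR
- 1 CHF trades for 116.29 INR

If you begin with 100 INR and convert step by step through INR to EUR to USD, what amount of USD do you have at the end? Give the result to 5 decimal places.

100 INR × 0.0084408 = 0.84408 EUR
0.84408 EUR × 1.161 = 0.97997688 USD

0.97998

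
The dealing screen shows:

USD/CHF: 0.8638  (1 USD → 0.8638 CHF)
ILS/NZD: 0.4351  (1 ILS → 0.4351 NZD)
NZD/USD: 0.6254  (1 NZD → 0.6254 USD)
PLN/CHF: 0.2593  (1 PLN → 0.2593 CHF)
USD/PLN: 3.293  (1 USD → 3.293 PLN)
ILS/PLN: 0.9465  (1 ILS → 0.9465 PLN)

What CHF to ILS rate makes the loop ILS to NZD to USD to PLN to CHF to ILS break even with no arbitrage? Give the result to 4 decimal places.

Known legs of the cycle: 0.4351 × 0.6254 × 3.293 × 0.2593 = 0.232349214006346
For no arbitrage the full-cycle product must be 1, so the missing rate is 1 / 0.232349214006346 ≈ 4.303867.

4.3039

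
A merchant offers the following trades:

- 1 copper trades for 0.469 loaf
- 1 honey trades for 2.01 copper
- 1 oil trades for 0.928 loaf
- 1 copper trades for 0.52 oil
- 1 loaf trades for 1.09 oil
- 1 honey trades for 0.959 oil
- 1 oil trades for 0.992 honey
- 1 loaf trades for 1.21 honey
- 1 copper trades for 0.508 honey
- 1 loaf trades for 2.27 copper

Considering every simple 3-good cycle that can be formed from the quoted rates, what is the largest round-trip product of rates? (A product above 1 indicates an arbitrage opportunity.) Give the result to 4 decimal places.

1.1407

loaf→honey→copper→loaf: 1.21 × 2.01 × 0.469 = 1.14065
oil→loaf→copper→oil: 0.928 × 2.27 × 0.52 = 1.09541
oil→loaf→honey→oil: 0.928 × 1.21 × 0.959 = 1.07684
oil→honey→copper→oil: 0.992 × 2.01 × 0.52 = 1.03684
Maximum is loaf→honey→copper→loaf at 1.1407; arbitrage exists.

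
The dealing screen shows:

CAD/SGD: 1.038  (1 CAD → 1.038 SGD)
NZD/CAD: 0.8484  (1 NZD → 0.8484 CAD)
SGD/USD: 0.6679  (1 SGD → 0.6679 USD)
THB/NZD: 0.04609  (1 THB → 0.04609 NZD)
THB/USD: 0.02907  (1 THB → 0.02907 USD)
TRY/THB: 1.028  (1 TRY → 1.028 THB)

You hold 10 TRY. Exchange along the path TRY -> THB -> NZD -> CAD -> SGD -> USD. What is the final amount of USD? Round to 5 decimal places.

0.27868

10 TRY × 1.028 = 10.28 THB
10.28 THB × 0.04609 = 0.4738052 NZD
0.4738052 NZD × 0.8484 = 0.40197633168 CAD
0.40197633168 CAD × 1.038 = 0.41725143228384 SGD
0.41725143228384 SGD × 0.6679 = 0.278682231622376736 USD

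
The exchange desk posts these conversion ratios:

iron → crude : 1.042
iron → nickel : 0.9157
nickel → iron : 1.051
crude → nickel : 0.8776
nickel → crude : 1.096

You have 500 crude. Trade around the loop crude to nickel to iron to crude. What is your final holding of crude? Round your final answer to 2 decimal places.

480.55

500 crude × 0.8776 = 438.8 nickel
438.8 nickel × 1.051 = 461.1788 iron
461.1788 iron × 1.042 = 480.5483096 crude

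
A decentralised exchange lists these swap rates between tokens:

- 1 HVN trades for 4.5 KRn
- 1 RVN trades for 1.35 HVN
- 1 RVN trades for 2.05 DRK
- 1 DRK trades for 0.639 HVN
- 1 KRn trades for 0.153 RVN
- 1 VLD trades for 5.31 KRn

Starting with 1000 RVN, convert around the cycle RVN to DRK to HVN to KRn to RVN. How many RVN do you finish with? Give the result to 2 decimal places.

901.90

1000 RVN × 2.05 = 2050 DRK
2050 DRK × 0.639 = 1309.95 HVN
1309.95 HVN × 4.5 = 5894.775 KRn
5894.775 KRn × 0.153 = 901.900575 RVN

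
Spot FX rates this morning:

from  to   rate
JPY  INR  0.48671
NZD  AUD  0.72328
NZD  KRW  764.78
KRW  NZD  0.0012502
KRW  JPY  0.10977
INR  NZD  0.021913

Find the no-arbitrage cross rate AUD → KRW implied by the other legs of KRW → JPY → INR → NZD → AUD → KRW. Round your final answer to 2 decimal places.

Known legs of the cycle: 0.10977 × 0.48671 × 0.021913 × 0.72328 = 0.000846763693451708088
For no arbitrage the full-cycle product must be 1, so the missing rate is 1 / 0.000846763693451708088 ≈ 1180.9670.

1180.97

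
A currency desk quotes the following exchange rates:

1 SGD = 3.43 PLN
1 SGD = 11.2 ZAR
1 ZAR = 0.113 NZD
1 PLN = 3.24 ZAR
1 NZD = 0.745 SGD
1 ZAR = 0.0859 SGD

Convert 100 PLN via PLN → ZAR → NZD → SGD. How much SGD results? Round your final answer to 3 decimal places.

27.276

100 PLN × 3.24 = 324 ZAR
324 ZAR × 0.113 = 36.612 NZD
36.612 NZD × 0.745 = 27.27594 SGD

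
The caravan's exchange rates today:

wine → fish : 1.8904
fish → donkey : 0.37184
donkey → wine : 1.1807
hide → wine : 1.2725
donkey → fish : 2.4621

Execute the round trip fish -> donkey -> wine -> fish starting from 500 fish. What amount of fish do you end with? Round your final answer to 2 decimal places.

414.97

500 fish × 0.37184 = 185.92 donkey
185.92 donkey × 1.1807 = 219.515744 wine
219.515744 wine × 1.8904 = 414.9725624576 fish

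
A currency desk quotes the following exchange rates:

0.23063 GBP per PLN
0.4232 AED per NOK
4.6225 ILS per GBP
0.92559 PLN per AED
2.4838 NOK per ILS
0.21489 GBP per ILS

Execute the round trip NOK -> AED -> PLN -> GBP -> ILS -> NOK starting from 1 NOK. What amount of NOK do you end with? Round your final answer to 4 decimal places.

1 NOK × 0.4232 = 0.4232 AED
0.4232 AED × 0.92559 = 0.391709688 PLN
0.391709688 PLN × 0.23063 = 0.09034000534344 GBP
0.09034000534344 GBP × 4.6225 = 0.4175966747000514 ILS
0.4175966747000514 ILS × 2.4838 = 1.03722662061998766732 NOK

1.0372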